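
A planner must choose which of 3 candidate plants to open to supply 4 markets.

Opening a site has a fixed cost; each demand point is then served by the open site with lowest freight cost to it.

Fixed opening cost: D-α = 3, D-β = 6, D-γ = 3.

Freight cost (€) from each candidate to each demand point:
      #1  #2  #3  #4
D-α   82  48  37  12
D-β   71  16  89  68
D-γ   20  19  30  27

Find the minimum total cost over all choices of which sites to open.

Open {D-α, D-γ}: assign each demand point to its cheapest open site.
  #1→D-γ 20, #2→D-γ 19, #3→D-γ 30, #4→D-α 12
  freight cost 81, fixed 6 → total 87.
Compare {D-α, D-β, D-γ}: freight cost 78 + fixed 12 = 90.
Compare {D-γ}: freight cost 96 + fixed 3 = 99.
Compare {D-β, D-γ}: freight cost 93 + fixed 9 = 102.
All other subsets cost ≥ 90. Minimum total cost: 87.

87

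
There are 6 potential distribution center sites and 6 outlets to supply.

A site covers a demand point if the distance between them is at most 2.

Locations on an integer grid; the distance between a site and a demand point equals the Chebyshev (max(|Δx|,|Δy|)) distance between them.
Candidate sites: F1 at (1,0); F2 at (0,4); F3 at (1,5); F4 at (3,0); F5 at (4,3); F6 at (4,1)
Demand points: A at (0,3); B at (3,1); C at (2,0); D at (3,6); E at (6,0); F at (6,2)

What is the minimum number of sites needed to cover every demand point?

2

Coverage sets (demand points within 2 of each site):
  F1: {B, C}
  F2: {A}
  F3: {A, D}
  F4: {B, C}
  F5: {B, F}
  F6: {B, C, E, F}
No single site covers all 6 demand points.
But {F3, F6} covers everything, so the minimum is 2.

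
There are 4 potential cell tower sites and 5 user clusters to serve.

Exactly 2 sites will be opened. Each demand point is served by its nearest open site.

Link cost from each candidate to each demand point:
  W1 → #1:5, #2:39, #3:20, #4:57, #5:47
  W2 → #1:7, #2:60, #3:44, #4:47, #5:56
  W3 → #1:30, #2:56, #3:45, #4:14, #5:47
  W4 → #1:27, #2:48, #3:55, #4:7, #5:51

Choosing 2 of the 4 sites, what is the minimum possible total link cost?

Open {W1, W4}.
  #1→W1 5, #2→W1 39, #3→W1 20, #4→W4 7, #5→W1 47  ⇒ total 118.
Compare {W1, W3}: total 125.
Compare {W2, W4}: total 157.
No size-2 selection does better; minimum is 118.

118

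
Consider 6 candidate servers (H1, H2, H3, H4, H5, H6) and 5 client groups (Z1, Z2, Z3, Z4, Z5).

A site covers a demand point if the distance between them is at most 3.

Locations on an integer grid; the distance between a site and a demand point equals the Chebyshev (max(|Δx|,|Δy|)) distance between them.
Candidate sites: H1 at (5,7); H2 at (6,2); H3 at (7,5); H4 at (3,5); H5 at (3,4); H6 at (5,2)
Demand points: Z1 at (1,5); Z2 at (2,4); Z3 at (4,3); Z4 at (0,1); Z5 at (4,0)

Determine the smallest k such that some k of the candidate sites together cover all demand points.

2

Coverage sets (demand points within 3 of each site):
  H1: {Z2}
  H2: {Z3, Z5}
  H3: {Z3}
  H4: {Z1, Z2, Z3}
  H5: {Z1, Z2, Z3, Z4}
  H6: {Z2, Z3, Z5}
No single site covers all 5 demand points.
But {H2, H5} covers everything, so the minimum is 2.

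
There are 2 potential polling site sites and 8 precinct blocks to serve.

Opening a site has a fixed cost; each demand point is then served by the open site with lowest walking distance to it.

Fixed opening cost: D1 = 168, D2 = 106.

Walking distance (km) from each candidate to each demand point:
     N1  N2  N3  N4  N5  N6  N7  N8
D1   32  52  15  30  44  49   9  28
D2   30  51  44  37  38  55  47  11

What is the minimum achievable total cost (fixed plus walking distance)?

419

Open {D2}: assign each demand point to its cheapest open site.
  N1→D2 30, N2→D2 51, N3→D2 44, N4→D2 37, N5→D2 38, N6→D2 55, N7→D2 47, N8→D2 11
  walking distance 313, fixed 106 → total 419.
Compare {D1}: walking distance 259 + fixed 168 = 427.
Compare {D1, D2}: walking distance 233 + fixed 274 = 507.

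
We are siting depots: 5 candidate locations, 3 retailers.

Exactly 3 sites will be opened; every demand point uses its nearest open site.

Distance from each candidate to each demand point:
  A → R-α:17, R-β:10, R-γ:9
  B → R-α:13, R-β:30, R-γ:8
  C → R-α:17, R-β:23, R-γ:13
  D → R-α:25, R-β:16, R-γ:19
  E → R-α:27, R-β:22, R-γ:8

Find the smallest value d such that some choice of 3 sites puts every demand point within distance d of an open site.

Open {A, B, C}.
  Farthest demand point is R-α at distance 13 (to B); all others are ≤ 13.
With {A, B, D} the worst case is 13.
With {A, B, E} the worst case is 13.
No size-3 selection achieves below 13.

13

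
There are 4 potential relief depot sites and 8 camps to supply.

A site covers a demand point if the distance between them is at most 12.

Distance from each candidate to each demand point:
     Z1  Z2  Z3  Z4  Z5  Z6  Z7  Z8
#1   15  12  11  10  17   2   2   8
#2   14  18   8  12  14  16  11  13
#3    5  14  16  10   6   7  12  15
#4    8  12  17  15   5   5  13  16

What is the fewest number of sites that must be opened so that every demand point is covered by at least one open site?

2

Coverage sets (demand points within 12 of each site):
  #1: {Z2, Z3, Z4, Z6, Z7, Z8}
  #2: {Z3, Z4, Z7}
  #3: {Z1, Z4, Z5, Z6, Z7}
  #4: {Z1, Z2, Z5, Z6}
No single site covers all 8 demand points.
But {#1, #3} covers everything, so the minimum is 2.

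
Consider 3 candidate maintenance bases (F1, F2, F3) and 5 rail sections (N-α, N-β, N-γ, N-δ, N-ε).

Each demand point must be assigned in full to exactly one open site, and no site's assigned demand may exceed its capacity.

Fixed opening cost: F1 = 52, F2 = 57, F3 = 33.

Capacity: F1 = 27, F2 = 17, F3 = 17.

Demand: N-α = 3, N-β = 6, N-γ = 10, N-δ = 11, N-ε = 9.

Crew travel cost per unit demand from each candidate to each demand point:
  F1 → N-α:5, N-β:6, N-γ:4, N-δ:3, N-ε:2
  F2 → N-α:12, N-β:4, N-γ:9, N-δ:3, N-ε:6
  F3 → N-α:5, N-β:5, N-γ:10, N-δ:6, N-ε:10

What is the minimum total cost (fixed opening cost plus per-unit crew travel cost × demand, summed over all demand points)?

239

Open {F1, F2}; cheapest assignment that respects the capacities:
  F1 (cap 27, load 22): N-α, N-γ, N-ε — cost 3×5 + 10×4 + 9×2 = 73
  F2 (cap 17, load 17): N-β, N-δ — cost 6×4 + 11×3 = 57
  Shipping 130, fixed 109 → total 239.
  Any other capacity-feasible assignment to {F1, F2} ships for at least 130.
Compare {F1, F3}: its best feasible assignment gives total 254.
Compare {F1, F2, F3}: its best feasible assignment gives total 272.
Every other set of open sites that can feasibly serve all demand totals ≥ 254 even under its best assignment. Minimum: 239.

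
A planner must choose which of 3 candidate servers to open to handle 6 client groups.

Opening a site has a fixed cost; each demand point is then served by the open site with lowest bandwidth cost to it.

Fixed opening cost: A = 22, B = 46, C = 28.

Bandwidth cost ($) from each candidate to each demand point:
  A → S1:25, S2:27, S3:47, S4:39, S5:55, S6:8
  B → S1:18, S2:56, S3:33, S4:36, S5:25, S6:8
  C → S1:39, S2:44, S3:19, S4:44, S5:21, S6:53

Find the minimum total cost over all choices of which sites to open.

189

Open {A, C}: assign each demand point to its cheapest open site.
  S1→A 25, S2→A 27, S3→C 19, S4→A 39, S5→C 21, S6→A 8
  bandwidth cost 139, fixed 50 → total 189.
Compare {A, B}: bandwidth cost 147 + fixed 68 = 215.
Compare {B, C}: bandwidth cost 146 + fixed 74 = 220.
Compare {B}: bandwidth cost 176 + fixed 46 = 222.
All other subsets cost ≥ 215. Minimum total cost: 189.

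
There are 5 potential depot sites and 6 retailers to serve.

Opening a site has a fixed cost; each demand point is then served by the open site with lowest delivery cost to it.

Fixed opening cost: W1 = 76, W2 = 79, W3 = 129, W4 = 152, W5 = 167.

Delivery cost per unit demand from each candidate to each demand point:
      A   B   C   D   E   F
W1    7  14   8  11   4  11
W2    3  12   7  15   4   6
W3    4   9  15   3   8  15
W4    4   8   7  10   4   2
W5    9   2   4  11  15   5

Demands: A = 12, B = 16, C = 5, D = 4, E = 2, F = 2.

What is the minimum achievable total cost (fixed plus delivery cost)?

396

Open {W2, W5}: assign each demand point to its cheapest open site.
  A→W2 12×3=36, B→W5 16×2=32, C→W5 5×4=20, D→W5 4×11=44, E→W2 2×4=8, F→W5 2×5=10
  delivery cost 150, fixed 246 → total 396.
Compare {W5}: delivery cost 244 + fixed 167 = 411.
Compare {W4}: delivery cost 263 + fixed 152 = 415.
Compare {W2}: delivery cost 343 + fixed 79 = 422.
All other subsets cost ≥ 411. Minimum total cost: 396.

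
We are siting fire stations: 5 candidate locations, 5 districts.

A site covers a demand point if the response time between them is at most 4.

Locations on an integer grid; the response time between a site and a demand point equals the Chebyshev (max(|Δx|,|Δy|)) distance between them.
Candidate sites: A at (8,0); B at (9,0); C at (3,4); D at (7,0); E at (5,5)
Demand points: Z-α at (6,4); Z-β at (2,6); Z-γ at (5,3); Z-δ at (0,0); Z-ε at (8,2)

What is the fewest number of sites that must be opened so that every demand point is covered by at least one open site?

2

Coverage sets (demand points within 4 of each site):
  A: {Z-α, Z-γ, Z-ε}
  B: {Z-α, Z-γ, Z-ε}
  C: {Z-α, Z-β, Z-γ, Z-δ}
  D: {Z-α, Z-γ, Z-ε}
  E: {Z-α, Z-β, Z-γ, Z-ε}
No single site covers all 5 demand points.
But {A, C} covers everything, so the minimum is 2.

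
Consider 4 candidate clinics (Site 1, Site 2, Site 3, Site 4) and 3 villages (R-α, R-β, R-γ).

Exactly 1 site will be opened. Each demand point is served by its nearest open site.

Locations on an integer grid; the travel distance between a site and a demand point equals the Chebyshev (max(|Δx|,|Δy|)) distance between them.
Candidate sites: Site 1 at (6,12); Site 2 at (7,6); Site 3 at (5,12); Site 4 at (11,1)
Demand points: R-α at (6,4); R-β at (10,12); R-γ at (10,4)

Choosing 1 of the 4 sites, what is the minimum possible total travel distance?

Open {Site 2}.
  R-α→Site 2 2, R-β→Site 2 6, R-γ→Site 2 3  ⇒ total 11.
Compare {Site 4}: total 19.
Compare {Site 1}: total 20.
No size-1 selection does better; minimum is 11.

11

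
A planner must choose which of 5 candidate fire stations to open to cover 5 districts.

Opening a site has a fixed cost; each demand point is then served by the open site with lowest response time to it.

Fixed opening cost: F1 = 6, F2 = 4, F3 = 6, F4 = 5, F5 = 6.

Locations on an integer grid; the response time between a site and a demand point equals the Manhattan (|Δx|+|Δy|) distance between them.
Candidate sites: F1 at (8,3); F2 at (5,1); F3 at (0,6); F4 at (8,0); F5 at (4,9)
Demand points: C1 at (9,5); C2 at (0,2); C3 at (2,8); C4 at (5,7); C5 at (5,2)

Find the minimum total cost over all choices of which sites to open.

31

Open {F2, F5}: assign each demand point to its cheapest open site.
  C1→F2 8, C2→F2 6, C3→F5 3, C4→F5 3, C5→F2 1
  response time 21, fixed 10 → total 31.
Compare {F1, F2, F5}: response time 16 + fixed 16 = 32.
Compare {F1, F3}: response time 21 + fixed 12 = 33.
Compare {F2, F3}: response time 23 + fixed 10 = 33.
All other subsets cost ≥ 32. Minimum total cost: 31.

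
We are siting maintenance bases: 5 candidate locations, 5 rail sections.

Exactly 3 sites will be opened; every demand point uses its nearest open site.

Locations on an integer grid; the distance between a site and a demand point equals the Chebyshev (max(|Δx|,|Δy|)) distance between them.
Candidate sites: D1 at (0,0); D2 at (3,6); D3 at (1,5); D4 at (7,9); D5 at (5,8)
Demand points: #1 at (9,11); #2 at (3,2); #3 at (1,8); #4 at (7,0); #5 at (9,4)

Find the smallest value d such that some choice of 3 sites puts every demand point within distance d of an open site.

6

Open {D1, D2, D3}.
  Farthest demand point is #1 at distance 6 (to D2); all others are ≤ 6.
With {D1, D2, D4} the worst case is 6.
With {D1, D2, D5} the worst case is 6.
No size-3 selection achieves below 6.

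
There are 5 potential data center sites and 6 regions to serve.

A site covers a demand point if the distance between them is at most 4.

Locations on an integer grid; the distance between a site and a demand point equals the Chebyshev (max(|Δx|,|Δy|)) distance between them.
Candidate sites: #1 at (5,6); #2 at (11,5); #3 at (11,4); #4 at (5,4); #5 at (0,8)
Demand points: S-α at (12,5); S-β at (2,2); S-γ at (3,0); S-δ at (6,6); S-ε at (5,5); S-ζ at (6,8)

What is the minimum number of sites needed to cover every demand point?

2

Coverage sets (demand points within 4 of each site):
  #1: {S-β, S-δ, S-ε, S-ζ}
  #2: {S-α}
  #3: {S-α}
  #4: {S-β, S-γ, S-δ, S-ε, S-ζ}
  #5: {}
No single site covers all 6 demand points.
But {#2, #4} covers everything, so the minimum is 2.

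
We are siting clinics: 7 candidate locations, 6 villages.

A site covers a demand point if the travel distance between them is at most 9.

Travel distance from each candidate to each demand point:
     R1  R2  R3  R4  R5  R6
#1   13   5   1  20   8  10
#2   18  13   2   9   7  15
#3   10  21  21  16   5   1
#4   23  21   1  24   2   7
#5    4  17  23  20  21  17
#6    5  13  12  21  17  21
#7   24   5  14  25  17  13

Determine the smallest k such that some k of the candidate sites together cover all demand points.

4

Coverage sets (demand points within 9 of each site):
  #1: {R2, R3, R5}
  #2: {R3, R4, R5}
  #3: {R5, R6}
  #4: {R3, R5, R6}
  #5: {R1}
  #6: {R1}
  #7: {R2}
No 3 sites suffice: every size-3 union leaves at least one demand point uncovered.
But {#1, #2, #3, #5} covers everything, so the minimum is 4.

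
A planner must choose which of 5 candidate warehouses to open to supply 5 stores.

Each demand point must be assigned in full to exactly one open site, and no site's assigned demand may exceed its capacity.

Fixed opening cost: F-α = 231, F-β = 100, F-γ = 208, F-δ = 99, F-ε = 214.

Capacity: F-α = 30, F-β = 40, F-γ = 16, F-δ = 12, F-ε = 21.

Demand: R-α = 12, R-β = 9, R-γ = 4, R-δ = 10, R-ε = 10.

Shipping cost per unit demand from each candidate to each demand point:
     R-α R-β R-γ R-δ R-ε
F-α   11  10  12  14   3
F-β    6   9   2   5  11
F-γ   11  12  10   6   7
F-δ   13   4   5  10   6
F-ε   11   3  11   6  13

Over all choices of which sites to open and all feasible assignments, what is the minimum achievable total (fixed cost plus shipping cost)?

Open {F-β, F-δ}; cheapest assignment that respects the capacities:
  F-β (cap 40, load 35): R-α, R-β, R-γ, R-δ — cost 12×6 + 9×9 + 4×2 + 10×5 = 211
  F-δ (cap 12, load 10): R-ε — cost 10×6 = 60
  Shipping 271, fixed 199 → total 470.
  Any other capacity-feasible assignment to {F-β, F-δ} ships for at least 271.
Compare {F-α, F-β}: its best feasible assignment gives total 572.
Compare {F-β, F-ε}: its best feasible assignment gives total 581.
Every other set of open sites that can feasibly serve all demand totals ≥ 572 even under its best assignment. Minimum: 470.

470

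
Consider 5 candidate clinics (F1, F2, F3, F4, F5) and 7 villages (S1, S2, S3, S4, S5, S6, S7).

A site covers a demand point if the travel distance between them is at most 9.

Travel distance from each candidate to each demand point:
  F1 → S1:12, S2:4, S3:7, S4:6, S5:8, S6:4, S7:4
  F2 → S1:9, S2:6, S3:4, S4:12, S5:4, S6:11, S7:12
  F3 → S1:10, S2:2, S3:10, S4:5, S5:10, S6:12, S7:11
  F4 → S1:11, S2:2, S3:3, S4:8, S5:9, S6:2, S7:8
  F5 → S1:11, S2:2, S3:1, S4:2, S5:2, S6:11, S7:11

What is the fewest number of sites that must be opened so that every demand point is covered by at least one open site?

Coverage sets (demand points within 9 of each site):
  F1: {S2, S3, S4, S5, S6, S7}
  F2: {S1, S2, S3, S5}
  F3: {S2, S4}
  F4: {S2, S3, S4, S5, S6, S7}
  F5: {S2, S3, S4, S5}
No single site covers all 7 demand points.
But {F1, F2} covers everything, so the minimum is 2.

2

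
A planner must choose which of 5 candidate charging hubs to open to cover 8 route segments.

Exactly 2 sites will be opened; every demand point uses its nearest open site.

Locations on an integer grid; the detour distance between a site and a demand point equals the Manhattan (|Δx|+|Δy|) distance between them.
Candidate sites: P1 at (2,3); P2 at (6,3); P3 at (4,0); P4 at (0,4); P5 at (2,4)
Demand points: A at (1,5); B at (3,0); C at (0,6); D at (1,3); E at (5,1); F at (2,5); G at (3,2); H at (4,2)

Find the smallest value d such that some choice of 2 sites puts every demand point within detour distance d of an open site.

Open {P3, P4}.
  Farthest demand point is F at detour distance 3 (to P4); all others are ≤ 3.
With {P3, P5} the worst case is 4.
With {P1, P2} the worst case is 5.
No size-2 selection achieves below 3.

3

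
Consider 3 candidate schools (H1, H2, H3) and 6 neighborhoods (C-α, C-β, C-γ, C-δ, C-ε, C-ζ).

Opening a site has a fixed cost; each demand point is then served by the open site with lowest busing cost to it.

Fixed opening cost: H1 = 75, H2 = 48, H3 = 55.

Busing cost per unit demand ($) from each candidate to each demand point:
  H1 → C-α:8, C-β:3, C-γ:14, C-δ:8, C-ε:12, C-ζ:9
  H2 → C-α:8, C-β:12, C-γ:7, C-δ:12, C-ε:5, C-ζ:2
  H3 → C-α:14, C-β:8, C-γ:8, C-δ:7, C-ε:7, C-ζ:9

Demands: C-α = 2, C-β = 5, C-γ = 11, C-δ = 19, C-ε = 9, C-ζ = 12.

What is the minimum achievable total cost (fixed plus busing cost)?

Open {H2, H3}: assign each demand point to its cheapest open site.
  C-α→H2 2×8=16, C-β→H3 5×8=40, C-γ→H2 11×7=77, C-δ→H3 19×7=133, C-ε→H2 9×5=45, C-ζ→H2 12×2=24
  busing cost 335, fixed 103 → total 438.
Compare {H1, H2}: busing cost 329 + fixed 123 = 452.
Compare {H1, H2, H3}: busing cost 310 + fixed 178 = 488.
Compare {H2}: busing cost 450 + fixed 48 = 498.
All other subsets cost ≥ 452. Minimum total cost: 438.

438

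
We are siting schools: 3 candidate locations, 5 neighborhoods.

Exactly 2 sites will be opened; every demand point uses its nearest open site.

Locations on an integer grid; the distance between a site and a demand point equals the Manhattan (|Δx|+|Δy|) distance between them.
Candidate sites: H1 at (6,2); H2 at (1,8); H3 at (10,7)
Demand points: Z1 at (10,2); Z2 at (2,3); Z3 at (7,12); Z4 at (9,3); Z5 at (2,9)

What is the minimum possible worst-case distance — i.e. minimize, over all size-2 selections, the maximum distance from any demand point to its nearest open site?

Open {H2, H3}.
  Farthest demand point is Z3 at distance 8 (to H3); all others are ≤ 8.
With {H1, H2} the worst case is 10.
With {H1, H3} the worst case is 10.
No size-2 selection achieves below 8.

8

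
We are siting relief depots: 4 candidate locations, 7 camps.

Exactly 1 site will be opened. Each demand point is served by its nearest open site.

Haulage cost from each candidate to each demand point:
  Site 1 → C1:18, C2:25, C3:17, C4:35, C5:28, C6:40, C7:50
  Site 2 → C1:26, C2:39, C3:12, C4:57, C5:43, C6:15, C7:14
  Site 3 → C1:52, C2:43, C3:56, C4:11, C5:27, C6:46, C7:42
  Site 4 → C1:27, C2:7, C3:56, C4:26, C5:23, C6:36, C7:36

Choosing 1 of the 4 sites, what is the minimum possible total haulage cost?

Open {Site 2}.
  C1→Site 2 26, C2→Site 2 39, C3→Site 2 12, C4→Site 2 57, C5→Site 2 43, C6→Site 2 15, C7→Site 2 14  ⇒ total 206.
Compare {Site 4}: total 211.
Compare {Site 1}: total 213.
No size-1 selection does better; minimum is 206.

206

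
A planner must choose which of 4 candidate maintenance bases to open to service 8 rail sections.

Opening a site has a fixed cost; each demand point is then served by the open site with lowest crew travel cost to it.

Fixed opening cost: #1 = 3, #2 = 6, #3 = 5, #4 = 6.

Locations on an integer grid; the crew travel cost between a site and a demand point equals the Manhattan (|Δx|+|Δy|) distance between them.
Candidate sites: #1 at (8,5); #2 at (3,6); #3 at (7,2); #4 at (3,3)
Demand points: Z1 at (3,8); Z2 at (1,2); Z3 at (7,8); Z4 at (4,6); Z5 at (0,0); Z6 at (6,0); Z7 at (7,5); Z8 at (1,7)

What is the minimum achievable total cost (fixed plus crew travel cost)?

41

Open {#1, #2, #4}: assign each demand point to its cheapest open site.
  Z1→#2 2, Z2→#4 3, Z3→#1 4, Z4→#2 1, Z5→#4 6, Z6→#4 6, Z7→#1 1, Z8→#2 3
  crew travel cost 26, fixed 15 → total 41.
Compare {#1, #2}: crew travel cost 33 + fixed 9 = 42.
Compare {#1, #2, #3}: crew travel cost 29 + fixed 14 = 43.
Compare {#1, #2, #3, #4}: crew travel cost 23 + fixed 20 = 43.
All other subsets cost ≥ 42. Minimum total cost: 41.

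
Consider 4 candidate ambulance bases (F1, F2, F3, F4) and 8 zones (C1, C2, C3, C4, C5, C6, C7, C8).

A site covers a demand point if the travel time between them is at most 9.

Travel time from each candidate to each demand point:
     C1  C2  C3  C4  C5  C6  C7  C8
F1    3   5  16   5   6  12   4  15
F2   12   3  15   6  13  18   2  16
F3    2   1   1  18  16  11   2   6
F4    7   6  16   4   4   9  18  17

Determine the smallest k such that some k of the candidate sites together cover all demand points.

2

Coverage sets (demand points within 9 of each site):
  F1: {C1, C2, C4, C5, C7}
  F2: {C2, C4, C7}
  F3: {C1, C2, C3, C7, C8}
  F4: {C1, C2, C4, C5, C6}
No single site covers all 8 demand points.
But {F3, F4} covers everything, so the minimum is 2.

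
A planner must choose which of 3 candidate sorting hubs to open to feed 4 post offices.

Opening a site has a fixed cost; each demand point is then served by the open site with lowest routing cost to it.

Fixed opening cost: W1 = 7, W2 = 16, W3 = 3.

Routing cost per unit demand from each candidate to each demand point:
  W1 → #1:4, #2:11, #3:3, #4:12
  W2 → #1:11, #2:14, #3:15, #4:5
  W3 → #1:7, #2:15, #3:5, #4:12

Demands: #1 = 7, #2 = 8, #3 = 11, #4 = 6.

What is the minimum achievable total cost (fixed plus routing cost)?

Open {W1, W2}: assign each demand point to its cheapest open site.
  #1→W1 7×4=28, #2→W1 8×11=88, #3→W1 11×3=33, #4→W2 6×5=30
  routing cost 179, fixed 23 → total 202.
Compare {W1, W2, W3}: routing cost 179 + fixed 26 = 205.
Compare {W1}: routing cost 221 + fixed 7 = 228.
Compare {W1, W3}: routing cost 221 + fixed 10 = 231.
All other subsets cost ≥ 205. Minimum total cost: 202.

202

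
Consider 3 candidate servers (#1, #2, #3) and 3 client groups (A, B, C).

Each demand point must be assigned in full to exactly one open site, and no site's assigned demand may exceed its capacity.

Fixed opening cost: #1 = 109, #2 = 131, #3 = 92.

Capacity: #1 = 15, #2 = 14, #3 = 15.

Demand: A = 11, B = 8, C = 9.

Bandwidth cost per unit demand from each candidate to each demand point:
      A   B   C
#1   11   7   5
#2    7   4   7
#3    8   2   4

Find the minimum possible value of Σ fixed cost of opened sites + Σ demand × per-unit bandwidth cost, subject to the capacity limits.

470

Open {#1, #2, #3}; cheapest assignment that respects the capacities:
  #1 (cap 15, load 9): C — cost 9×5 = 45
  #2 (cap 14, load 11): A — cost 11×7 = 77
  #3 (cap 15, load 8): B — cost 8×2 = 16
  Shipping 138, fixed 332 → total 470.
  Any other capacity-feasible assignment to {#1, #2, #3} ships for at least 138.
Total demand is 28; every other set of sites either has combined capacity below 28 or cannot fit the demands without splitting one across sites, so {#1, #2, #3} is the only feasible choice of open sites. Minimum: 470.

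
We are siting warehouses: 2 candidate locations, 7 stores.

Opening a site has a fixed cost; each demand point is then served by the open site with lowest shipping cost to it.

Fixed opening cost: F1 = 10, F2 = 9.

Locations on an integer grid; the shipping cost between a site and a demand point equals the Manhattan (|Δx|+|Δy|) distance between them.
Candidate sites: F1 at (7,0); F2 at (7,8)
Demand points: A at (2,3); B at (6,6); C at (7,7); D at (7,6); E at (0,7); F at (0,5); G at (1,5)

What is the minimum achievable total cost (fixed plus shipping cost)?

52

Open {F2}: assign each demand point to its cheapest open site.
  A→F2 10, B→F2 3, C→F2 1, D→F2 2, E→F2 8, F→F2 10, G→F2 9
  shipping cost 43, fixed 9 → total 52.
Compare {F1, F2}: shipping cost 41 + fixed 19 = 60.
Compare {F1}: shipping cost 65 + fixed 10 = 75.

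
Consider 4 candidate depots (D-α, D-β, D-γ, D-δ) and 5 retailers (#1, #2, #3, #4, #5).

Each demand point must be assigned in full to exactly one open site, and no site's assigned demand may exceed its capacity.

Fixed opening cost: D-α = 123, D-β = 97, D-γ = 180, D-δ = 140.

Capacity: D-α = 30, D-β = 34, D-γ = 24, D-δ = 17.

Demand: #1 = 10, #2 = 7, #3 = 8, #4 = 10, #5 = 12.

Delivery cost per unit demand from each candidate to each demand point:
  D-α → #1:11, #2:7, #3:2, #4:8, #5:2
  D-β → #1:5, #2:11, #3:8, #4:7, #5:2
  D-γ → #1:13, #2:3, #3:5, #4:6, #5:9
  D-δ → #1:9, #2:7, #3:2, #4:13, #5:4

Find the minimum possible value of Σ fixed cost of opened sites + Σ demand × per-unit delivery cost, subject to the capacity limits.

429

Open {D-α, D-β}; cheapest assignment that respects the capacities:
  D-α (cap 30, load 27): #2, #3, #5 — cost 7×7 + 8×2 + 12×2 = 89
  D-β (cap 34, load 20): #1, #4 — cost 10×5 + 10×7 = 120
  Shipping 209, fixed 220 → total 429.
  Any other capacity-feasible assignment to {D-α, D-β} ships for at least 209.
Compare {D-β, D-δ}: its best feasible assignment gives total 446.
Compare {D-β, D-γ}: its best feasible assignment gives total 482.
Every other set of open sites that can feasibly serve all demand totals ≥ 446 even under its best assignment. Minimum: 429.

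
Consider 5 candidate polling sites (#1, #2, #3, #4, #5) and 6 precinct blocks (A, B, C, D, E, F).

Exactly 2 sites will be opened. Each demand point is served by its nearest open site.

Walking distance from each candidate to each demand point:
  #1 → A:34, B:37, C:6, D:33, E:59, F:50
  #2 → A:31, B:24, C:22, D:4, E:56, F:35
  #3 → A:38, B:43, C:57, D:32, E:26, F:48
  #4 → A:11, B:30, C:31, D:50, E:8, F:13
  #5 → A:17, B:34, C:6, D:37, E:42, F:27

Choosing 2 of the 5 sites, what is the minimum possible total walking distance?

82

Open {#2, #4}.
  A→#4 11, B→#2 24, C→#2 22, D→#2 4, E→#4 8, F→#4 13  ⇒ total 82.
Compare {#1, #4}: total 101.
Compare {#4, #5}: total 105.
No size-2 selection does better; minimum is 82.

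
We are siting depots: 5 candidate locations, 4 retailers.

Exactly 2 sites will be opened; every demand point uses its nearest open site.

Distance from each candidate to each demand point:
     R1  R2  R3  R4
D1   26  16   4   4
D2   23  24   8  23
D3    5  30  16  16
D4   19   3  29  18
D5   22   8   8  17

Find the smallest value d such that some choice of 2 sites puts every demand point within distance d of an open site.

Open {D1, D3}.
  Farthest demand point is R2 at distance 16 (to D1); all others are ≤ 16.
With {D3, D4} the worst case is 16.
With {D3, D5} the worst case is 16.
No size-2 selection achieves below 16.

16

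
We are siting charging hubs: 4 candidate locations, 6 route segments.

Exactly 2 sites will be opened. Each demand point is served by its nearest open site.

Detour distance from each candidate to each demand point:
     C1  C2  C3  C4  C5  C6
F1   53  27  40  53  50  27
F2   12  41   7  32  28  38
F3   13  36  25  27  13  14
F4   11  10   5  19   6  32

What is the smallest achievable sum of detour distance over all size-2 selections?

Open {F3, F4}.
  C1→F4 11, C2→F4 10, C3→F4 5, C4→F4 19, C5→F4 6, C6→F3 14  ⇒ total 65.
Compare {F1, F4}: total 78.
Compare {F2, F4}: total 83.
No size-2 selection does better; minimum is 65.

65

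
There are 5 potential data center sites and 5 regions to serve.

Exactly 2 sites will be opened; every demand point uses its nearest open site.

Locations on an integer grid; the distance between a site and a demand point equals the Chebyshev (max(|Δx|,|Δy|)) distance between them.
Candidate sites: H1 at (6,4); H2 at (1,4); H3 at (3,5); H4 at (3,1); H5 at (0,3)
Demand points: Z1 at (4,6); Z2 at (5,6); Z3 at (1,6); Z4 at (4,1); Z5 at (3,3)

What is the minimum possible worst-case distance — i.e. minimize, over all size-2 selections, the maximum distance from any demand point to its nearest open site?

Open {H3, H4}.
  Farthest demand point is Z2 at distance 2 (to H3); all others are ≤ 2.
With {H1, H2} the worst case is 3.
With {H1, H3} the worst case is 3.
No size-2 selection achieves below 2.

2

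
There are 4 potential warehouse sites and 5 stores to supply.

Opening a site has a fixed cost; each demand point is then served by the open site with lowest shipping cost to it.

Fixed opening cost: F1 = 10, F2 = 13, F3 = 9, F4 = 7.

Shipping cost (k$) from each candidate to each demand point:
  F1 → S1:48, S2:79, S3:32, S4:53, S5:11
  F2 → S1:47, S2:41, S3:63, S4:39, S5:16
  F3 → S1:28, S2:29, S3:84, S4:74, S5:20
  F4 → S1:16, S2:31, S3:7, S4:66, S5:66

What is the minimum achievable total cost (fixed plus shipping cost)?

129

Open {F2, F4}: assign each demand point to its cheapest open site.
  S1→F4 16, S2→F4 31, S3→F4 7, S4→F2 39, S5→F2 16
  shipping cost 109, fixed 20 → total 129.
Compare {F1, F2, F4}: shipping cost 104 + fixed 30 = 134.
Compare {F1, F4}: shipping cost 118 + fixed 17 = 135.
Compare {F2, F3, F4}: shipping cost 107 + fixed 29 = 136.
All other subsets cost ≥ 134. Minimum total cost: 129.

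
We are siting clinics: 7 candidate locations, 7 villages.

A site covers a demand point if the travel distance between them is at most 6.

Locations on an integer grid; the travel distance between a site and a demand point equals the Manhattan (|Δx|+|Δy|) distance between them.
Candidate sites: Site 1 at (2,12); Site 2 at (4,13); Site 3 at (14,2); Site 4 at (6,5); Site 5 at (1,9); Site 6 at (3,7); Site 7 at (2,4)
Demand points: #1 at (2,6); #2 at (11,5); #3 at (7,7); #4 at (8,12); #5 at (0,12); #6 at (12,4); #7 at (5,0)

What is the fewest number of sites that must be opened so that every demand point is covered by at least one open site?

Coverage sets (demand points within 6 of each site):
  Site 1: {#1, #4, #5}
  Site 2: {#4, #5}
  Site 3: {#2, #6}
  Site 4: {#1, #2, #3, #7}
  Site 5: {#1, #5}
  Site 6: {#1, #3}
  Site 7: {#1}
No 2 sites suffice: every size-2 union leaves at least one demand point uncovered.
But {Site 1, Site 3, Site 4} covers everything, so the minimum is 3.

3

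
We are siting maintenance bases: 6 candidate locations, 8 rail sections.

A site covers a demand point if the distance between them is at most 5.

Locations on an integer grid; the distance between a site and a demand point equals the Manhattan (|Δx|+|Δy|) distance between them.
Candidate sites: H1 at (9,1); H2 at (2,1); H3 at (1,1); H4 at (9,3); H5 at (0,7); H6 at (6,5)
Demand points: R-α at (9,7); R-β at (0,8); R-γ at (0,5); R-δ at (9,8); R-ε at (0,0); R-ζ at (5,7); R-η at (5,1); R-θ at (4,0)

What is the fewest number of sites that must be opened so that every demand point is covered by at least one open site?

Coverage sets (demand points within 5 of each site):
  H1: {R-η}
  H2: {R-ε, R-η, R-θ}
  H3: {R-γ, R-ε, R-η, R-θ}
  H4: {R-α, R-δ}
  H5: {R-β, R-γ, R-ζ}
  H6: {R-α, R-ζ, R-η}
No 2 sites suffice: every size-2 union leaves at least one demand point uncovered.
But {H2, H4, H5} covers everything, so the minimum is 3.

3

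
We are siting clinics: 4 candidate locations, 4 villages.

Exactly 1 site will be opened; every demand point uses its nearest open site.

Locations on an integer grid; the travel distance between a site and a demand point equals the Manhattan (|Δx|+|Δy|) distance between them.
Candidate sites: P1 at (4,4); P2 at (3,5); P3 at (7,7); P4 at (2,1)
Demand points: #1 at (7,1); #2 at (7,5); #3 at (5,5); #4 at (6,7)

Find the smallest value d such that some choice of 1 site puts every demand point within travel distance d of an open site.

6

Open {P1}.
  Farthest demand point is #1 at travel distance 6 (to P1); all others are ≤ 6.
With {P3} the worst case is 6.
With {P2} the worst case is 8.
No size-1 selection achieves below 6.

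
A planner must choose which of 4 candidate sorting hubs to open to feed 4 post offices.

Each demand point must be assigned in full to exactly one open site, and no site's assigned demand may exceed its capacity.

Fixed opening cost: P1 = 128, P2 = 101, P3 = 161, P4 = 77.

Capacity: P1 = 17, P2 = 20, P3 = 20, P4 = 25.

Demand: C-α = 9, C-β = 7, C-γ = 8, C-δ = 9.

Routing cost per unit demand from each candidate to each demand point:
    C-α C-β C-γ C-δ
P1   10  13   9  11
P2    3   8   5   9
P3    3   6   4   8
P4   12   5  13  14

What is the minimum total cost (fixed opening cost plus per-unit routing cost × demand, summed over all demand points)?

406

Open {P2, P4}; cheapest assignment that respects the capacities:
  P2 (cap 20, load 17): C-α, C-γ — cost 9×3 + 8×5 = 67
  P4 (cap 25, load 16): C-β, C-δ — cost 7×5 + 9×14 = 161
  Shipping 228, fixed 178 → total 406.
  Any other capacity-feasible assignment to {P2, P4} ships for at least 228.
Compare {P2, P3}: its best feasible assignment gives total 443.
Compare {P3, P4}: its best feasible assignment gives total 458.
Every other set of open sites that can feasibly serve all demand totals ≥ 443 even under its best assignment. Minimum: 406.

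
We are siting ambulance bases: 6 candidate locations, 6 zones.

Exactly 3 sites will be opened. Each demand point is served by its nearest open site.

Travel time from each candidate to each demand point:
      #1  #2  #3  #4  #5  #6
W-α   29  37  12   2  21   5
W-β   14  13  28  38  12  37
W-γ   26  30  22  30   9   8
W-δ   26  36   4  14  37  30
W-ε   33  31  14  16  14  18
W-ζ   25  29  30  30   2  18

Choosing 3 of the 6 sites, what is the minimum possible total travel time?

Open {W-α, W-β, W-ζ}.
  #1→W-β 14, #2→W-β 13, #3→W-α 12, #4→W-α 2, #5→W-ζ 2, #6→W-α 5  ⇒ total 48.
Compare {W-α, W-β, W-δ}: total 50.
Compare {W-α, W-β, W-γ}: total 55.
No size-3 selection does better; minimum is 48.

48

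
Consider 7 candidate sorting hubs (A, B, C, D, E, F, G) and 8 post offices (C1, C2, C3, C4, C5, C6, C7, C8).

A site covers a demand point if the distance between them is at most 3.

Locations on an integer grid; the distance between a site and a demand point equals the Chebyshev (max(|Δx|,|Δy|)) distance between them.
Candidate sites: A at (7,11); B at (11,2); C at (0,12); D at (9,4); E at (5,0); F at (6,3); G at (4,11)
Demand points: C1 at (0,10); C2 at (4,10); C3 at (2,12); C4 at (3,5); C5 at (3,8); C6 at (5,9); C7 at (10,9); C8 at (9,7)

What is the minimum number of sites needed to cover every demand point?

5

Coverage sets (demand points within 3 of each site):
  A: {C2, C6, C7}
  B: {}
  C: {C1, C3}
  D: {C8}
  E: {}
  F: {C4}
  G: {C2, C3, C5, C6}
No 4 sites suffice: every size-4 union leaves at least one demand point uncovered.
But {A, C, D, F, G} covers everything, so the minimum is 5.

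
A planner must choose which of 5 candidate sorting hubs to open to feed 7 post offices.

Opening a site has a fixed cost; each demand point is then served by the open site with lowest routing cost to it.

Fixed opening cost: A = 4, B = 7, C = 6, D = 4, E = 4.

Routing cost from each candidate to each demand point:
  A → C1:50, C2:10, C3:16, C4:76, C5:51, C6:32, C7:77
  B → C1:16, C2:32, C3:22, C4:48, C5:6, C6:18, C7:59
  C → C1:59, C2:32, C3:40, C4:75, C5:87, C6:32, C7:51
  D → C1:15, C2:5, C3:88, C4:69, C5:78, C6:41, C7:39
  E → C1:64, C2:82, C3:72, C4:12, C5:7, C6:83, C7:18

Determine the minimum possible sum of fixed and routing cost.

109

Open {A, B, D, E}: assign each demand point to its cheapest open site.
  C1→D 15, C2→D 5, C3→A 16, C4→E 12, C5→B 6, C6→B 18, C7→E 18
  routing cost 90, fixed 19 → total 109.
Compare {A, B, E}: routing cost 96 + fixed 15 = 111.
Compare {B, D, E}: routing cost 96 + fixed 15 = 111.
Compare {A, B, C, D, E}: routing cost 90 + fixed 25 = 115.
All other subsets cost ≥ 111. Minimum total cost: 109.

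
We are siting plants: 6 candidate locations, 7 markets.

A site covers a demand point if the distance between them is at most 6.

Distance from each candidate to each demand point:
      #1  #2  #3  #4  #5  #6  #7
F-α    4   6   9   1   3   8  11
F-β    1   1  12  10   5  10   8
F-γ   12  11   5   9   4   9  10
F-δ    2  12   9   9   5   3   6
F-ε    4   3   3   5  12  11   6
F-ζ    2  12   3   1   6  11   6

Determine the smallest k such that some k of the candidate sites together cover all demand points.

2

Coverage sets (demand points within 6 of each site):
  F-α: {#1, #2, #4, #5}
  F-β: {#1, #2, #5}
  F-γ: {#3, #5}
  F-δ: {#1, #5, #6, #7}
  F-ε: {#1, #2, #3, #4, #7}
  F-ζ: {#1, #3, #4, #5, #7}
No single site covers all 7 demand points.
But {F-δ, F-ε} covers everything, so the minimum is 2.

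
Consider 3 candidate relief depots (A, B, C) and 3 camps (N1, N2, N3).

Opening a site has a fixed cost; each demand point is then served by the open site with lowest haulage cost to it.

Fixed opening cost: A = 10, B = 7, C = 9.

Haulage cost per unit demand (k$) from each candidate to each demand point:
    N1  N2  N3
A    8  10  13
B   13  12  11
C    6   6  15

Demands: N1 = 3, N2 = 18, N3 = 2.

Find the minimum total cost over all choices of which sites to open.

164

Open {B, C}: assign each demand point to its cheapest open site.
  N1→C 3×6=18, N2→C 18×6=108, N3→B 2×11=22
  haulage cost 148, fixed 16 → total 164.
Compare {C}: haulage cost 156 + fixed 9 = 165.
Compare {A, C}: haulage cost 152 + fixed 19 = 171.
Compare {A, B, C}: haulage cost 148 + fixed 26 = 174.
All other subsets cost ≥ 165. Minimum total cost: 164.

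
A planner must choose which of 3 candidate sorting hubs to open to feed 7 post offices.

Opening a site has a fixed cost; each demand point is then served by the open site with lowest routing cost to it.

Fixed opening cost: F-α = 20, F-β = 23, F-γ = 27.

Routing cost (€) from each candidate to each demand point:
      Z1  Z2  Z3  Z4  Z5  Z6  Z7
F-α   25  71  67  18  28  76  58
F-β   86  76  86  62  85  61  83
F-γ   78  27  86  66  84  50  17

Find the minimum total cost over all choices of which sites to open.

Open {F-α, F-γ}: assign each demand point to its cheapest open site.
  Z1→F-α 25, Z2→F-γ 27, Z3→F-α 67, Z4→F-α 18, Z5→F-α 28, Z6→F-γ 50, Z7→F-γ 17
  routing cost 232, fixed 47 → total 279.
Compare {F-α, F-β, F-γ}: routing cost 232 + fixed 70 = 302.
Compare {F-α}: routing cost 343 + fixed 20 = 363.
Compare {F-α, F-β}: routing cost 328 + fixed 43 = 371.
All other subsets cost ≥ 302. Minimum total cost: 279.

279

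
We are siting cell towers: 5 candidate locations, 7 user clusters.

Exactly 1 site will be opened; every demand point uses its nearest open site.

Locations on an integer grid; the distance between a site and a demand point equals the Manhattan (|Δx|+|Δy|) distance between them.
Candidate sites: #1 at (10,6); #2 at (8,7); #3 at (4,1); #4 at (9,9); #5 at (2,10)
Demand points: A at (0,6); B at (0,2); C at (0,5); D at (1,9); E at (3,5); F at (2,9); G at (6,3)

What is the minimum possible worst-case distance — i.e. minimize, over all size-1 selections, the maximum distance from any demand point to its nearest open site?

11

Open {#3}.
  Farthest demand point is D at distance 11 (to #3); all others are ≤ 11.
With {#5} the worst case is 11.
With {#2} the worst case is 13.
No size-1 selection achieves below 11.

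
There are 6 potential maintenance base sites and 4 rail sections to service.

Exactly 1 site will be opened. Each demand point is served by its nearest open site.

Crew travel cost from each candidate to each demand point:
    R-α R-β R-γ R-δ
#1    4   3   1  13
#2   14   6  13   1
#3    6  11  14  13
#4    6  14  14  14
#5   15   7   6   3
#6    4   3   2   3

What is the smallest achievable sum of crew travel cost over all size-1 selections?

12

Open {#6}.
  R-α→#6 4, R-β→#6 3, R-γ→#6 2, R-δ→#6 3  ⇒ total 12.
Compare {#1}: total 21.
Compare {#5}: total 31.
No size-1 selection does better; minimum is 12.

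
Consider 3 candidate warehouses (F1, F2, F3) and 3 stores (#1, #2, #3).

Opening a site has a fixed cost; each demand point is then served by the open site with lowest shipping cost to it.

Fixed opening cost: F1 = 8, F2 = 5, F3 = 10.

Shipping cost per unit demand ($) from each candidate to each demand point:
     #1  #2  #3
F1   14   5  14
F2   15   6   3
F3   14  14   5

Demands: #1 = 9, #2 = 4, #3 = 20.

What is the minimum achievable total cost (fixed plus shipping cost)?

219

Open {F1, F2}: assign each demand point to its cheapest open site.
  #1→F1 9×14=126, #2→F1 4×5=20, #3→F2 20×3=60
  shipping cost 206, fixed 13 → total 219.
Compare {F2}: shipping cost 219 + fixed 5 = 224.
Compare {F2, F3}: shipping cost 210 + fixed 15 = 225.
Compare {F1, F2, F3}: shipping cost 206 + fixed 23 = 229.
All other subsets cost ≥ 224. Minimum total cost: 219.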